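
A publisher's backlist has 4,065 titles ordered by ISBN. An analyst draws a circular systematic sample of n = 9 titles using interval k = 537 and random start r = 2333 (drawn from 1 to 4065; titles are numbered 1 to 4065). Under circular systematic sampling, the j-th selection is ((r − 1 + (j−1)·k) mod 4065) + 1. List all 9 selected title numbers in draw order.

2333, 2870, 3407, 3944, 416, 953, 1490, 2027, 2564

Selection 1: 2333
Selection 2: 2333 + 537 = 2870
Selection 3: 2870 + 537 = 3407
Selection 4: 3407 + 537 = 3944
Selection 5: 3944 + 537 = 4481 → 4481 − 4065 = 416
Selection 6: 416 + 537 = 953
Selection 7: 953 + 537 = 1490
Selection 8: 1490 + 537 = 2027
Selection 9: 2027 + 537 = 2564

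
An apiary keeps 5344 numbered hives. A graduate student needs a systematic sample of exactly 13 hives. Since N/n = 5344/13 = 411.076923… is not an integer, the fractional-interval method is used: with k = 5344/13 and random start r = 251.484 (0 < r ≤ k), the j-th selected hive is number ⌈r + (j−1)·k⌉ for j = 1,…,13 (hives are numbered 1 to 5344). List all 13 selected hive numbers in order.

j=1: r + 0k = 251.484 → ⌈·⌉ = 252
j=2: r + 1k = 662.560923… → ⌈·⌉ = 663
j=3: r + 2k = 1073.637846… → ⌈·⌉ = 1074
j=4: r + 3k = 1484.714769… → ⌈·⌉ = 1485
j=5: r + 4k = 1895.791692… → ⌈·⌉ = 1896
j=6: r + 5k = 2306.868615… → ⌈·⌉ = 2307
j=7: r + 6k = 2717.945538… → ⌈·⌉ = 2718
j=8: r + 7k = 3129.022461… → ⌈·⌉ = 3130
j=9: r + 8k = 3540.099384… → ⌈·⌉ = 3541
j=10: r + 9k = 3951.176307… → ⌈·⌉ = 3952
j=11: r + 10k = 4362.253230… → ⌈·⌉ = 4363
j=12: r + 11k = 4773.330153… → ⌈·⌉ = 4774
j=13: r + 12k = 5184.407076… → ⌈·⌉ = 5185

252, 663, 1074, 1485, 1896, 2307, 2718, 3130, 3541, 3952, 4363, 4774, 5185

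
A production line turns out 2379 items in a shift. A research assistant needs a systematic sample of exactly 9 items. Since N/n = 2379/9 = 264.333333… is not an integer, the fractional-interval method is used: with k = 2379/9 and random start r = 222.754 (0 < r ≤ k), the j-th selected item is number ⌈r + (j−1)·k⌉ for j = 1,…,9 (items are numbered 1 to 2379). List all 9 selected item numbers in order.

j=1: r + 0k = 222.754 → ⌈·⌉ = 223
j=2: r + 1k = 487.087333… → ⌈·⌉ = 488
j=3: r + 2k = 751.420666… → ⌈·⌉ = 752
j=4: r + 3k = 1015.754 → ⌈·⌉ = 1016
j=5: r + 4k = 1280.087333… → ⌈·⌉ = 1281
j=6: r + 5k = 1544.420666… → ⌈·⌉ = 1545
j=7: r + 6k = 1808.754 → ⌈·⌉ = 1809
j=8: r + 7k = 2073.087333… → ⌈·⌉ = 2074
j=9: r + 8k = 2337.420666… → ⌈·⌉ = 2338

223, 488, 752, 1016, 1281, 1545, 1809, 2074, 2338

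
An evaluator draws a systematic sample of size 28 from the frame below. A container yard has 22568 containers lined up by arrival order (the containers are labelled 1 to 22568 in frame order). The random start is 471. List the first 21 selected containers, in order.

471, 1277, 2083, 2889, 3695, 4501, 5307, 6113, 6919, 7725, 8531, 9337, 10143, 10949, 11755, 12561, 13367, 14173, 14979, 15785, 16591

k = N/n = 22568/28 = 806
container 1: 471
container 2: 471 + 806 = 1277
container 3: 1277 + 806 = 2083
container 4: 2083 + 806 = 2889
container 5: 2889 + 806 = 3695
container 6: 3695 + 806 = 4501
container 7: 4501 + 806 = 5307
container 8: 5307 + 806 = 6113
container 9: 6113 + 806 = 6919
container 10: 6919 + 806 = 7725
container 11: 7725 + 806 = 8531
container 12: 8531 + 806 = 9337
container 13: 9337 + 806 = 10143
container 14: 10143 + 806 = 10949
container 15: 10949 + 806 = 11755
container 16: 11755 + 806 = 12561
container 17: 12561 + 806 = 13367
container 18: 13367 + 806 = 14173
container 19: 14173 + 806 = 14979
container 20: 14979 + 806 = 15785
container 21: 15785 + 806 = 16591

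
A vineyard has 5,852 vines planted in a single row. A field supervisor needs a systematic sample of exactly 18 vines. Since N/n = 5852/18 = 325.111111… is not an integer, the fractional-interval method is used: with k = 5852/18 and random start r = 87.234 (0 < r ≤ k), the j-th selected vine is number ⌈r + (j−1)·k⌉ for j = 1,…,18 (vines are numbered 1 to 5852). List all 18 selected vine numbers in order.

88, 413, 738, 1063, 1388, 1713, 2038, 2364, 2689, 3014, 3339, 3664, 3989, 4314, 4639, 4964, 5290, 5615

j=1: r + 0k = 87.234 → ⌈·⌉ = 88
j=2: r + 1k = 412.345111… → ⌈·⌉ = 413
j=3: r + 2k = 737.456222… → ⌈·⌉ = 738
j=4: r + 3k = 1062.567333… → ⌈·⌉ = 1063
j=5: r + 4k = 1387.678444… → ⌈·⌉ = 1388
j=6: r + 5k = 1712.789555… → ⌈·⌉ = 1713
j=7: r + 6k = 2037.900666… → ⌈·⌉ = 2038
j=8: r + 7k = 2363.011777… → ⌈·⌉ = 2364
j=9: r + 8k = 2688.122888… → ⌈·⌉ = 2689
j=10: r + 9k = 3013.234 → ⌈·⌉ = 3014
j=11: r + 10k = 3338.345111… → ⌈·⌉ = 3339
j=12: r + 11k = 3663.456222… → ⌈·⌉ = 3664
j=13: r + 12k = 3988.567333… → ⌈·⌉ = 3989
j=14: r + 13k = 4313.678444… → ⌈·⌉ = 4314
j=15: r + 14k = 4638.789555… → ⌈·⌉ = 4639
j=16: r + 15k = 4963.900666… → ⌈·⌉ = 4964
j=17: r + 16k = 5289.011777… → ⌈·⌉ = 5290
j=18: r + 17k = 5614.122888… → ⌈·⌉ = 5615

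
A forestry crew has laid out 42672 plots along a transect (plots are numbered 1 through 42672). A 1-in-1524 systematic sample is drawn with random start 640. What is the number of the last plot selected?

k = 1524
28th selection = r + (28−1)·k = 640 + 27×1524 = 640 + 41148 = 41788

41788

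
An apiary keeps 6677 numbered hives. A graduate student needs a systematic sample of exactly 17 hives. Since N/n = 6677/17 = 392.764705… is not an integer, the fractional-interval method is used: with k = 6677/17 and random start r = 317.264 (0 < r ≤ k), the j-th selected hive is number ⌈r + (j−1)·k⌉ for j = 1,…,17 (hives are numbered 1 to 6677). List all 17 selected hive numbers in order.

j=1: r + 0k = 317.264 → ⌈·⌉ = 318
j=2: r + 1k = 710.028705… → ⌈·⌉ = 711
j=3: r + 2k = 1102.793411… → ⌈·⌉ = 1103
j=4: r + 3k = 1495.558117… → ⌈·⌉ = 1496
j=5: r + 4k = 1888.322823… → ⌈·⌉ = 1889
j=6: r + 5k = 2281.087529… → ⌈·⌉ = 2282
j=7: r + 6k = 2673.852235… → ⌈·⌉ = 2674
j=8: r + 7k = 3066.616941… → ⌈·⌉ = 3067
j=9: r + 8k = 3459.381647… → ⌈·⌉ = 3460
j=10: r + 9k = 3852.146352… → ⌈·⌉ = 3853
j=11: r + 10k = 4244.911058… → ⌈·⌉ = 4245
j=12: r + 11k = 4637.675764… → ⌈·⌉ = 4638
j=13: r + 12k = 5030.440470… → ⌈·⌉ = 5031
j=14: r + 13k = 5423.205176… → ⌈·⌉ = 5424
j=15: r + 14k = 5815.969882… → ⌈·⌉ = 5816
j=16: r + 15k = 6208.734588… → ⌈·⌉ = 6209
j=17: r + 16k = 6601.499294… → ⌈·⌉ = 6602

318, 711, 1103, 1496, 1889, 2282, 2674, 3067, 3460, 3853, 4245, 4638, 5031, 5424, 5816, 6209, 6602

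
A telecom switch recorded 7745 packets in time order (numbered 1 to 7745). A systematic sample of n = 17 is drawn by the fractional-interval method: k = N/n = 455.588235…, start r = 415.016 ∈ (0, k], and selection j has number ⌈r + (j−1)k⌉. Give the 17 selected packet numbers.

j=1: r + 0k = 415.016 → ⌈·⌉ = 416
j=2: r + 1k = 870.604235… → ⌈·⌉ = 871
j=3: r + 2k = 1326.192470… → ⌈·⌉ = 1327
j=4: r + 3k = 1781.780705… → ⌈·⌉ = 1782
j=5: r + 4k = 2237.368941… → ⌈·⌉ = 2238
j=6: r + 5k = 2692.957176… → ⌈·⌉ = 2693
j=7: r + 6k = 3148.545411… → ⌈·⌉ = 3149
j=8: r + 7k = 3604.133647… → ⌈·⌉ = 3605
j=9: r + 8k = 4059.721882… → ⌈·⌉ = 4060
j=10: r + 9k = 4515.310117… → ⌈·⌉ = 4516
j=11: r + 10k = 4970.898352… → ⌈·⌉ = 4971
j=12: r + 11k = 5426.486588… → ⌈·⌉ = 5427
j=13: r + 12k = 5882.074823… → ⌈·⌉ = 5883
j=14: r + 13k = 6337.663058… → ⌈·⌉ = 6338
j=15: r + 14k = 6793.251294… → ⌈·⌉ = 6794
j=16: r + 15k = 7248.839529… → ⌈·⌉ = 7249
j=17: r + 16k = 7704.427764… → ⌈·⌉ = 7705

416, 871, 1327, 1782, 2238, 2693, 3149, 3605, 4060, 4516, 4971, 5427, 5883, 6338, 6794, 7249, 7705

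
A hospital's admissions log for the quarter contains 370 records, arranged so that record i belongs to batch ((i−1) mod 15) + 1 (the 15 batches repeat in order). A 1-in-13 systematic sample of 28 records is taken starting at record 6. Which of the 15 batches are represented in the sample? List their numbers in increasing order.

Consecutive selections differ by k = 13, so their batch numbers differ by 13 mod 15 = 13.
gcd(13, 15) = 1, so the sample visits 15/1 = 15 distinct residues mod 15.
Start 6 is batch 6; the batches hit are 1, 2, 3, 4, 5, 6, 7, 8, 9, 10, 11, 12, 13, 14, 15.

1, 2, 3, 4, 5, 6, 7, 8, 9, 10, 11, 12, 13, 14, 15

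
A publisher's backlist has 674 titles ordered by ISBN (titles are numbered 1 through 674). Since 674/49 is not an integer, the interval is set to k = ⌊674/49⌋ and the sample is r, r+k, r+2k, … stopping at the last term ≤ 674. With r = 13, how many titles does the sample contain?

k = ⌊674/49⌋ = 13
Achieved size = ⌊(674 − 13)/13⌋ + 1 = ⌊661/13⌋ + 1 = 50 + 1 = 51
(last selection: 13 + 50×13 = 663 ≤ 674; next would be 676 > 674)

51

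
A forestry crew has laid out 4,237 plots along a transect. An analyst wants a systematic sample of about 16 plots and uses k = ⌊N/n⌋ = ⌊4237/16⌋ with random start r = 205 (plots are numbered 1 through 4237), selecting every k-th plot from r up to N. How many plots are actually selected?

16

k = ⌊4237/16⌋ = 264
Achieved size = ⌊(4237 − 205)/264⌋ + 1 = ⌊4032/264⌋ + 1 = 15 + 1 = 16
(last selection: 205 + 15×264 = 4165 ≤ 4237; next would be 4429 > 4237)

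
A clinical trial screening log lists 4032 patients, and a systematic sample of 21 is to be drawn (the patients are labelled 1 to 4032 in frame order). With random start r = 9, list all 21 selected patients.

k = N/n = 4032/21 = 192
patient 1: 9
patient 2: 9 + 192 = 201
patient 3: 201 + 192 = 393
patient 4: 393 + 192 = 585
patient 5: 585 + 192 = 777
patient 6: 777 + 192 = 969
patient 7: 969 + 192 = 1161
patient 8: 1161 + 192 = 1353
patient 9: 1353 + 192 = 1545
patient 10: 1545 + 192 = 1737
patient 11: 1737 + 192 = 1929
patient 12: 1929 + 192 = 2121
patient 13: 2121 + 192 = 2313
patient 14: 2313 + 192 = 2505
patient 15: 2505 + 192 = 2697
patient 16: 2697 + 192 = 2889
patient 17: 2889 + 192 = 3081
patient 18: 3081 + 192 = 3273
patient 19: 3273 + 192 = 3465
patient 20: 3465 + 192 = 3657
patient 21: 3657 + 192 = 3849

9, 201, 393, 585, 777, 969, 1161, 1353, 1545, 1737, 1929, 2121, 2313, 2505, 2697, 2889, 3081, 3273, 3465, 3657, 3849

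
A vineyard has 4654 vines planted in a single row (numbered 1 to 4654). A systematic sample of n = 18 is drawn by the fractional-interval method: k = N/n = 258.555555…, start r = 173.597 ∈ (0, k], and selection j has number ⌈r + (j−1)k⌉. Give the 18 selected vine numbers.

174, 433, 691, 950, 1208, 1467, 1725, 1984, 2243, 2501, 2760, 3018, 3277, 3535, 3794, 4052, 4311, 4570

j=1: r + 0k = 173.597 → ⌈·⌉ = 174
j=2: r + 1k = 432.152555… → ⌈·⌉ = 433
j=3: r + 2k = 690.708111… → ⌈·⌉ = 691
j=4: r + 3k = 949.263666… → ⌈·⌉ = 950
j=5: r + 4k = 1207.819222… → ⌈·⌉ = 1208
j=6: r + 5k = 1466.374777… → ⌈·⌉ = 1467
j=7: r + 6k = 1724.930333… → ⌈·⌉ = 1725
j=8: r + 7k = 1983.485888… → ⌈·⌉ = 1984
j=9: r + 8k = 2242.041444… → ⌈·⌉ = 2243
j=10: r + 9k = 2500.597 → ⌈·⌉ = 2501
j=11: r + 10k = 2759.152555… → ⌈·⌉ = 2760
j=12: r + 11k = 3017.708111… → ⌈·⌉ = 3018
j=13: r + 12k = 3276.263666… → ⌈·⌉ = 3277
j=14: r + 13k = 3534.819222… → ⌈·⌉ = 3535
j=15: r + 14k = 3793.374777… → ⌈·⌉ = 3794
j=16: r + 15k = 4051.930333… → ⌈·⌉ = 4052
j=17: r + 16k = 4310.485888… → ⌈·⌉ = 4311
j=18: r + 17k = 4569.041444… → ⌈·⌉ = 4570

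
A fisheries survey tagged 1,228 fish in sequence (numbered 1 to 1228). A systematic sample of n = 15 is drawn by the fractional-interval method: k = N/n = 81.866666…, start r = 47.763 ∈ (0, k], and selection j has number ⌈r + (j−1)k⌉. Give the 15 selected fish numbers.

j=1: r + 0k = 47.763 → ⌈·⌉ = 48
j=2: r + 1k = 129.629666… → ⌈·⌉ = 130
j=3: r + 2k = 211.496333… → ⌈·⌉ = 212
j=4: r + 3k = 293.363 → ⌈·⌉ = 294
j=5: r + 4k = 375.229666… → ⌈·⌉ = 376
j=6: r + 5k = 457.096333… → ⌈·⌉ = 458
j=7: r + 6k = 538.963 → ⌈·⌉ = 539
j=8: r + 7k = 620.829666… → ⌈·⌉ = 621
j=9: r + 8k = 702.696333… → ⌈·⌉ = 703
j=10: r + 9k = 784.563 → ⌈·⌉ = 785
j=11: r + 10k = 866.429666… → ⌈·⌉ = 867
j=12: r + 11k = 948.296333… → ⌈·⌉ = 949
j=13: r + 12k = 1030.163 → ⌈·⌉ = 1031
j=14: r + 13k = 1112.029666… → ⌈·⌉ = 1113
j=15: r + 14k = 1193.896333… → ⌈·⌉ = 1194

48, 130, 212, 294, 376, 458, 539, 621, 703, 785, 867, 949, 1031, 1113, 1194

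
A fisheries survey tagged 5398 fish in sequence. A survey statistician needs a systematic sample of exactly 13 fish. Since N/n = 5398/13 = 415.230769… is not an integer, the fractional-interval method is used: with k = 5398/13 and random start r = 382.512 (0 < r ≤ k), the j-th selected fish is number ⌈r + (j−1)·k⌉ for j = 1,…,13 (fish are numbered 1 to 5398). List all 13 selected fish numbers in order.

j=1: r + 0k = 382.512 → ⌈·⌉ = 383
j=2: r + 1k = 797.742769… → ⌈·⌉ = 798
j=3: r + 2k = 1212.973538… → ⌈·⌉ = 1213
j=4: r + 3k = 1628.204307… → ⌈·⌉ = 1629
j=5: r + 4k = 2043.435076… → ⌈·⌉ = 2044
j=6: r + 5k = 2458.665846… → ⌈·⌉ = 2459
j=7: r + 6k = 2873.896615… → ⌈·⌉ = 2874
j=8: r + 7k = 3289.127384… → ⌈·⌉ = 3290
j=9: r + 8k = 3704.358153… → ⌈·⌉ = 3705
j=10: r + 9k = 4119.588923… → ⌈·⌉ = 4120
j=11: r + 10k = 4534.819692… → ⌈·⌉ = 4535
j=12: r + 11k = 4950.050461… → ⌈·⌉ = 4951
j=13: r + 12k = 5365.281230… → ⌈·⌉ = 5366

383, 798, 1213, 1629, 2044, 2459, 2874, 3290, 3705, 4120, 4535, 4951, 5366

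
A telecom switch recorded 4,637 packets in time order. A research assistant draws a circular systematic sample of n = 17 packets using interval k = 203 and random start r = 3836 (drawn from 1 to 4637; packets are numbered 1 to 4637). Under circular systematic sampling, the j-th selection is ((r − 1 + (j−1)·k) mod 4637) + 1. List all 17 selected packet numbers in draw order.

3836, 4039, 4242, 4445, 11, 214, 417, 620, 823, 1026, 1229, 1432, 1635, 1838, 2041, 2244, 2447

Selection 1: 3836
Selection 2: 3836 + 203 = 4039
Selection 3: 4039 + 203 = 4242
Selection 4: 4242 + 203 = 4445
Selection 5: 4445 + 203 = 4648 → 4648 − 4637 = 11
Selection 6: 11 + 203 = 214
Selection 7: 214 + 203 = 417
Selection 8: 417 + 203 = 620
Selection 9: 620 + 203 = 823
Selection 10: 823 + 203 = 1026
Selection 11: 1026 + 203 = 1229
Selection 12: 1229 + 203 = 1432
Selection 13: 1432 + 203 = 1635
Selection 14: 1635 + 203 = 1838
Selection 15: 1838 + 203 = 2041
Selection 16: 2041 + 203 = 2244
Selection 17: 2244 + 203 = 2447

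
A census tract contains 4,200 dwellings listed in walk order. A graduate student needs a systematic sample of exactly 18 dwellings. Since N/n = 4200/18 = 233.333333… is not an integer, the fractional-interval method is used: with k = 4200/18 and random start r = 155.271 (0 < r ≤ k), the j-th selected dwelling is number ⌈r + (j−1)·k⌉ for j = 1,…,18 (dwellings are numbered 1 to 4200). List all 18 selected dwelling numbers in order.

156, 389, 622, 856, 1089, 1322, 1556, 1789, 2022, 2256, 2489, 2722, 2956, 3189, 3422, 3656, 3889, 4122

j=1: r + 0k = 155.271 → ⌈·⌉ = 156
j=2: r + 1k = 388.604333… → ⌈·⌉ = 389
j=3: r + 2k = 621.937666… → ⌈·⌉ = 622
j=4: r + 3k = 855.271 → ⌈·⌉ = 856
j=5: r + 4k = 1088.604333… → ⌈·⌉ = 1089
j=6: r + 5k = 1321.937666… → ⌈·⌉ = 1322
j=7: r + 6k = 1555.271 → ⌈·⌉ = 1556
j=8: r + 7k = 1788.604333… → ⌈·⌉ = 1789
j=9: r + 8k = 2021.937666… → ⌈·⌉ = 2022
j=10: r + 9k = 2255.271 → ⌈·⌉ = 2256
j=11: r + 10k = 2488.604333… → ⌈·⌉ = 2489
j=12: r + 11k = 2721.937666… → ⌈·⌉ = 2722
j=13: r + 12k = 2955.271 → ⌈·⌉ = 2956
j=14: r + 13k = 3188.604333… → ⌈·⌉ = 3189
j=15: r + 14k = 3421.937666… → ⌈·⌉ = 3422
j=16: r + 15k = 3655.271 → ⌈·⌉ = 3656
j=17: r + 16k = 3888.604333… → ⌈·⌉ = 3889
j=18: r + 17k = 4121.937666… → ⌈·⌉ = 4122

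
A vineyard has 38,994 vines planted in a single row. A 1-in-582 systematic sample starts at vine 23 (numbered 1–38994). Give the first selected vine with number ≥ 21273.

21557

k = 582
Steps past start: ⌈(21273 − 23)/582⌉ = ⌈21250/582⌉ = 37
Selected vine: 23 + 37×582 = 21557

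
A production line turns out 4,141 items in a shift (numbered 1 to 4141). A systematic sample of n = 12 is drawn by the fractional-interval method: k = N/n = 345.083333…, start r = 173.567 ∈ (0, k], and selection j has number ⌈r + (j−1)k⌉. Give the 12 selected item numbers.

174, 519, 864, 1209, 1554, 1899, 2245, 2590, 2935, 3280, 3625, 3970

j=1: r + 0k = 173.567 → ⌈·⌉ = 174
j=2: r + 1k = 518.650333… → ⌈·⌉ = 519
j=3: r + 2k = 863.733666… → ⌈·⌉ = 864
j=4: r + 3k = 1208.817 → ⌈·⌉ = 1209
j=5: r + 4k = 1553.900333… → ⌈·⌉ = 1554
j=6: r + 5k = 1898.983666… → ⌈·⌉ = 1899
j=7: r + 6k = 2244.067 → ⌈·⌉ = 2245
j=8: r + 7k = 2589.150333… → ⌈·⌉ = 2590
j=9: r + 8k = 2934.233666… → ⌈·⌉ = 2935
j=10: r + 9k = 3279.317 → ⌈·⌉ = 3280
j=11: r + 10k = 3624.400333… → ⌈·⌉ = 3625
j=12: r + 11k = 3969.483666… → ⌈·⌉ = 3970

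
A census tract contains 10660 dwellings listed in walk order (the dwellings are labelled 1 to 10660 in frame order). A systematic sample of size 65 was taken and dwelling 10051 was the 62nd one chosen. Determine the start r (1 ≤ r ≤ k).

47

k = 10660/65 = 164
r = 10051 − (62−1)×164 = 10051 − 10004 = 47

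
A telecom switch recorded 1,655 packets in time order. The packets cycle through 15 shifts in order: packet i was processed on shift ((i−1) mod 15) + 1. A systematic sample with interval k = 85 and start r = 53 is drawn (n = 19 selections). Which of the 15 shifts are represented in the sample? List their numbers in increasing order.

3, 8, 13

Consecutive selections differ by k = 85, so their shift numbers differ by 85 mod 15 = 10.
gcd(85, 15) = 5, so the sample visits 15/5 = 3 distinct residues mod 15.
Start 53 is shift 8; the shifts hit are 3, 8, 13.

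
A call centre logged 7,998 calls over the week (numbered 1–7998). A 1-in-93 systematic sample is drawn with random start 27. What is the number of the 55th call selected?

k = 93
55th selection = r + (55−1)·k = 27 + 54×93 = 27 + 5022 = 5049

5049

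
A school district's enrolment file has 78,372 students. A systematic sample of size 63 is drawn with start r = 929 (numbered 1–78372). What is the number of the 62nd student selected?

k = 78372/63 = 1244
62nd selection = r + (62−1)·k = 929 + 61×1244 = 929 + 75884 = 76813

76813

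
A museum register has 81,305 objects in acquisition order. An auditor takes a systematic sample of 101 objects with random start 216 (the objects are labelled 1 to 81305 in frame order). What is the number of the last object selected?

k = 81305/101 = 805
101st selection = r + (101−1)·k = 216 + 100×805 = 216 + 80500 = 80716

80716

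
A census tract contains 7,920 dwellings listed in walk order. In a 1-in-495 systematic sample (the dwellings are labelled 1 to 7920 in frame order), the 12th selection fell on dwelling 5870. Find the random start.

k = 495
r = 5870 − (12−1)×495 = 5870 − 5445 = 425

425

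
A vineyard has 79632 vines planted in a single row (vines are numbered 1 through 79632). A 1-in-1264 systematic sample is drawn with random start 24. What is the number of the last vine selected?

78392

k = 1264
63rd selection = r + (63−1)·k = 24 + 62×1264 = 24 + 78368 = 78392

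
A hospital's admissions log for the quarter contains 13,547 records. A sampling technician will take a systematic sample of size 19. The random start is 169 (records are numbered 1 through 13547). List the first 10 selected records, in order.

k = N/n = 13547/19 = 713
record 1: 169
record 2: 169 + 713 = 882
record 3: 882 + 713 = 1595
record 4: 1595 + 713 = 2308
record 5: 2308 + 713 = 3021
record 6: 3021 + 713 = 3734
record 7: 3734 + 713 = 4447
record 8: 4447 + 713 = 5160
record 9: 5160 + 713 = 5873
record 10: 5873 + 713 = 6586

169, 882, 1595, 2308, 3021, 3734, 4447, 5160, 5873, 6586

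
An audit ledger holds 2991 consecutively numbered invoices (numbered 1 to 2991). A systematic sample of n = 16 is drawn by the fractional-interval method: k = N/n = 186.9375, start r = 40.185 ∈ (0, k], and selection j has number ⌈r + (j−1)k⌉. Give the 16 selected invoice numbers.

j=1: r + 0k = 40.185 → ⌈·⌉ = 41
j=2: r + 1k = 227.1225 → ⌈·⌉ = 228
j=3: r + 2k = 414.06 → ⌈·⌉ = 415
j=4: r + 3k = 600.9975 → ⌈·⌉ = 601
j=5: r + 4k = 787.935 → ⌈·⌉ = 788
j=6: r + 5k = 974.8725 → ⌈·⌉ = 975
j=7: r + 6k = 1161.81 → ⌈·⌉ = 1162
j=8: r + 7k = 1348.7475 → ⌈·⌉ = 1349
j=9: r + 8k = 1535.685 → ⌈·⌉ = 1536
j=10: r + 9k = 1722.6225 → ⌈·⌉ = 1723
j=11: r + 10k = 1909.56 → ⌈·⌉ = 1910
j=12: r + 11k = 2096.4975 → ⌈·⌉ = 2097
j=13: r + 12k = 2283.435 → ⌈·⌉ = 2284
j=14: r + 13k = 2470.3725 → ⌈·⌉ = 2471
j=15: r + 14k = 2657.31 → ⌈·⌉ = 2658
j=16: r + 15k = 2844.2475 → ⌈·⌉ = 2845

41, 228, 415, 601, 788, 975, 1162, 1349, 1536, 1723, 1910, 2097, 2284, 2471, 2658, 2845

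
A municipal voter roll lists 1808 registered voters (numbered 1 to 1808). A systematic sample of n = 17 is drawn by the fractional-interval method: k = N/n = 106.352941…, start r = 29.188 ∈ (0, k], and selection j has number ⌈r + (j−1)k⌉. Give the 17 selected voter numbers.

30, 136, 242, 349, 455, 561, 668, 774, 881, 987, 1093, 1200, 1306, 1412, 1519, 1625, 1731

j=1: r + 0k = 29.188 → ⌈·⌉ = 30
j=2: r + 1k = 135.540941… → ⌈·⌉ = 136
j=3: r + 2k = 241.893882… → ⌈·⌉ = 242
j=4: r + 3k = 348.246823… → ⌈·⌉ = 349
j=5: r + 4k = 454.599764… → ⌈·⌉ = 455
j=6: r + 5k = 560.952705… → ⌈·⌉ = 561
j=7: r + 6k = 667.305647… → ⌈·⌉ = 668
j=8: r + 7k = 773.658588… → ⌈·⌉ = 774
j=9: r + 8k = 880.011529… → ⌈·⌉ = 881
j=10: r + 9k = 986.364470… → ⌈·⌉ = 987
j=11: r + 10k = 1092.717411… → ⌈·⌉ = 1093
j=12: r + 11k = 1199.070352… → ⌈·⌉ = 1200
j=13: r + 12k = 1305.423294… → ⌈·⌉ = 1306
j=14: r + 13k = 1411.776235… → ⌈·⌉ = 1412
j=15: r + 14k = 1518.129176… → ⌈·⌉ = 1519
j=16: r + 15k = 1624.482117… → ⌈·⌉ = 1625
j=17: r + 16k = 1730.835058… → ⌈·⌉ = 1731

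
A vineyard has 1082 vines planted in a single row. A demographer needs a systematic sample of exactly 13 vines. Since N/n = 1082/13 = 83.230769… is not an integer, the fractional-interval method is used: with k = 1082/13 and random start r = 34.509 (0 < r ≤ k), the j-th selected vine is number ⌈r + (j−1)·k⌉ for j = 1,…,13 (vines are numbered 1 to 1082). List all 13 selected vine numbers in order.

35, 118, 201, 285, 368, 451, 534, 618, 701, 784, 867, 951, 1034

j=1: r + 0k = 34.509 → ⌈·⌉ = 35
j=2: r + 1k = 117.739769… → ⌈·⌉ = 118
j=3: r + 2k = 200.970538… → ⌈·⌉ = 201
j=4: r + 3k = 284.201307… → ⌈·⌉ = 285
j=5: r + 4k = 367.432076… → ⌈·⌉ = 368
j=6: r + 5k = 450.662846… → ⌈·⌉ = 451
j=7: r + 6k = 533.893615… → ⌈·⌉ = 534
j=8: r + 7k = 617.124384… → ⌈·⌉ = 618
j=9: r + 8k = 700.355153… → ⌈·⌉ = 701
j=10: r + 9k = 783.585923… → ⌈·⌉ = 784
j=11: r + 10k = 866.816692… → ⌈·⌉ = 867
j=12: r + 11k = 950.047461… → ⌈·⌉ = 951
j=13: r + 12k = 1033.278230… → ⌈·⌉ = 1034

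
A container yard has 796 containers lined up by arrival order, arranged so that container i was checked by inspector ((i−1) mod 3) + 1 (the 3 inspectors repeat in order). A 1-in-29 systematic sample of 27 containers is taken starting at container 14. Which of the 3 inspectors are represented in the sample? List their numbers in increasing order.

1, 2, 3

Consecutive selections differ by k = 29, so their inspector numbers differ by 29 mod 3 = 2.
gcd(29, 3) = 1, so the sample visits 3/1 = 3 distinct residues mod 3.
Start 14 is inspector 2; the inspectors hit are 1, 2, 3.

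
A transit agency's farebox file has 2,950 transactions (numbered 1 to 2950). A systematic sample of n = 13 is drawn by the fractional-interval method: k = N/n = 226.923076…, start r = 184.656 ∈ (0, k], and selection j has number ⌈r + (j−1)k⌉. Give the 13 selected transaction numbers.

j=1: r + 0k = 184.656 → ⌈·⌉ = 185
j=2: r + 1k = 411.579076… → ⌈·⌉ = 412
j=3: r + 2k = 638.502153… → ⌈·⌉ = 639
j=4: r + 3k = 865.425230… → ⌈·⌉ = 866
j=5: r + 4k = 1092.348307… → ⌈·⌉ = 1093
j=6: r + 5k = 1319.271384… → ⌈·⌉ = 1320
j=7: r + 6k = 1546.194461… → ⌈·⌉ = 1547
j=8: r + 7k = 1773.117538… → ⌈·⌉ = 1774
j=9: r + 8k = 2000.040615… → ⌈·⌉ = 2001
j=10: r + 9k = 2226.963692… → ⌈·⌉ = 2227
j=11: r + 10k = 2453.886769… → ⌈·⌉ = 2454
j=12: r + 11k = 2680.809846… → ⌈·⌉ = 2681
j=13: r + 12k = 2907.732923… → ⌈·⌉ = 2908

185, 412, 639, 866, 1093, 1320, 1547, 1774, 2001, 2227, 2454, 2681, 2908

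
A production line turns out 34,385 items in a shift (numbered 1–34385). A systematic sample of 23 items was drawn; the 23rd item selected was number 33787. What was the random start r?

k = 34385/23 = 1495
r = 33787 − (23−1)×1495 = 33787 − 32890 = 897

897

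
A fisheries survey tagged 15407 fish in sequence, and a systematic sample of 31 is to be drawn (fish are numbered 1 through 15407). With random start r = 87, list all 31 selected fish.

k = N/n = 15407/31 = 497
fish 1: 87
fish 2: 87 + 497 = 584
fish 3: 584 + 497 = 1081
fish 4: 1081 + 497 = 1578
fish 5: 1578 + 497 = 2075
fish 6: 2075 + 497 = 2572
fish 7: 2572 + 497 = 3069
fish 8: 3069 + 497 = 3566
fish 9: 3566 + 497 = 4063
fish 10: 4063 + 497 = 4560
fish 11: 4560 + 497 = 5057
fish 12: 5057 + 497 = 5554
fish 13: 5554 + 497 = 6051
fish 14: 6051 + 497 = 6548
fish 15: 6548 + 497 = 7045
fish 16: 7045 + 497 = 7542
fish 17: 7542 + 497 = 8039
fish 18: 8039 + 497 = 8536
fish 19: 8536 + 497 = 9033
fish 20: 9033 + 497 = 9530
fish 21: 9530 + 497 = 10027
fish 22: 10027 + 497 = 10524
fish 23: 10524 + 497 = 11021
fish 24: 11021 + 497 = 11518
fish 25: 11518 + 497 = 12015
fish 26: 12015 + 497 = 12512
fish 27: 12512 + 497 = 13009
fish 28: 13009 + 497 = 13506
fish 29: 13506 + 497 = 14003
fish 30: 14003 + 497 = 14500
fish 31: 14500 + 497 = 14997

87, 584, 1081, 1578, 2075, 2572, 3069, 3566, 4063, 4560, 5057, 5554, 6051, 6548, 7045, 7542, 8039, 8536, 9033, 9530, 10027, 10524, 11021, 11518, 12015, 12512, 13009, 13506, 14003, 14500, 14997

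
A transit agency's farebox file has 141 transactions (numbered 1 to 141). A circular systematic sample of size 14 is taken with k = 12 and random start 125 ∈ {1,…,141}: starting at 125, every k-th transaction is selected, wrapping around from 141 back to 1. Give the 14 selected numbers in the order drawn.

125, 137, 8, 20, 32, 44, 56, 68, 80, 92, 104, 116, 128, 140

Selection 1: 125
Selection 2: 125 + 12 = 137
Selection 3: 137 + 12 = 149 → 149 − 141 = 8
Selection 4: 8 + 12 = 20
Selection 5: 20 + 12 = 32
Selection 6: 32 + 12 = 44
Selection 7: 44 + 12 = 56
Selection 8: 56 + 12 = 68
Selection 9: 68 + 12 = 80
Selection 10: 80 + 12 = 92
Selection 11: 92 + 12 = 104
Selection 12: 104 + 12 = 116
Selection 13: 116 + 12 = 128
Selection 14: 128 + 12 = 140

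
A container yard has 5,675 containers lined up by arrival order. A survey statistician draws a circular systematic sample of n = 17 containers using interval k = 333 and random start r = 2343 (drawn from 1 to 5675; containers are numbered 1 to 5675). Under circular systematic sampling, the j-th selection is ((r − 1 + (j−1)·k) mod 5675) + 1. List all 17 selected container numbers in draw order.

Selection 1: 2343
Selection 2: 2343 + 333 = 2676
Selection 3: 2676 + 333 = 3009
Selection 4: 3009 + 333 = 3342
Selection 5: 3342 + 333 = 3675
Selection 6: 3675 + 333 = 4008
Selection 7: 4008 + 333 = 4341
Selection 8: 4341 + 333 = 4674
Selection 9: 4674 + 333 = 5007
Selection 10: 5007 + 333 = 5340
Selection 11: 5340 + 333 = 5673
Selection 12: 5673 + 333 = 6006 → 6006 − 5675 = 331
Selection 13: 331 + 333 = 664
Selection 14: 664 + 333 = 997
Selection 15: 997 + 333 = 1330
Selection 16: 1330 + 333 = 1663
Selection 17: 1663 + 333 = 1996

2343, 2676, 3009, 3342, 3675, 4008, 4341, 4674, 5007, 5340, 5673, 331, 664, 997, 1330, 1663, 1996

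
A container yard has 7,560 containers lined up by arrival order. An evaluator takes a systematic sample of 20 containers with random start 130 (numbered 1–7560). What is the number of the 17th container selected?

6178

k = 7560/20 = 378
17th selection = r + (17−1)·k = 130 + 16×378 = 130 + 6048 = 6178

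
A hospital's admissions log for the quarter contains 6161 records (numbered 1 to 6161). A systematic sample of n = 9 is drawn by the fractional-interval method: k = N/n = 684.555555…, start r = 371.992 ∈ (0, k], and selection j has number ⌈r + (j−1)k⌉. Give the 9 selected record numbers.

j=1: r + 0k = 371.992 → ⌈·⌉ = 372
j=2: r + 1k = 1056.547555… → ⌈·⌉ = 1057
j=3: r + 2k = 1741.103111… → ⌈·⌉ = 1742
j=4: r + 3k = 2425.658666… → ⌈·⌉ = 2426
j=5: r + 4k = 3110.214222… → ⌈·⌉ = 3111
j=6: r + 5k = 3794.769777… → ⌈·⌉ = 3795
j=7: r + 6k = 4479.325333… → ⌈·⌉ = 4480
j=8: r + 7k = 5163.880888… → ⌈·⌉ = 5164
j=9: r + 8k = 5848.436444… → ⌈·⌉ = 5849

372, 1057, 1742, 2426, 3111, 3795, 4480, 5164, 5849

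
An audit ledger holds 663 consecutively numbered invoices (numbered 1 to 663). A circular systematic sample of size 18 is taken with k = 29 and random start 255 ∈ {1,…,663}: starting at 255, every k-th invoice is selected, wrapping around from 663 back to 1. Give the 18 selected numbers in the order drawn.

255, 284, 313, 342, 371, 400, 429, 458, 487, 516, 545, 574, 603, 632, 661, 27, 56, 85

Selection 1: 255
Selection 2: 255 + 29 = 284
Selection 3: 284 + 29 = 313
Selection 4: 313 + 29 = 342
Selection 5: 342 + 29 = 371
Selection 6: 371 + 29 = 400
Selection 7: 400 + 29 = 429
Selection 8: 429 + 29 = 458
Selection 9: 458 + 29 = 487
Selection 10: 487 + 29 = 516
Selection 11: 516 + 29 = 545
Selection 12: 545 + 29 = 574
Selection 13: 574 + 29 = 603
Selection 14: 603 + 29 = 632
Selection 15: 632 + 29 = 661
Selection 16: 661 + 29 = 690 → 690 − 663 = 27
Selection 17: 27 + 29 = 56
Selection 18: 56 + 29 = 85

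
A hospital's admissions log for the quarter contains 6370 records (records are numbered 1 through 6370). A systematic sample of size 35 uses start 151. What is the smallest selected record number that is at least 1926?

1971

k = 6370/35 = 182
Steps past start: ⌈(1926 − 151)/182⌉ = ⌈1775/182⌉ = 10
Selected record: 151 + 10×182 = 1971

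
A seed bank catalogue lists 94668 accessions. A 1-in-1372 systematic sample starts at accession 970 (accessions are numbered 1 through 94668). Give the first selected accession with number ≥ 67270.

68198

k = 1372
Steps past start: ⌈(67270 − 970)/1372⌉ = ⌈66300/1372⌉ = 49
Selected accession: 970 + 49×1372 = 68198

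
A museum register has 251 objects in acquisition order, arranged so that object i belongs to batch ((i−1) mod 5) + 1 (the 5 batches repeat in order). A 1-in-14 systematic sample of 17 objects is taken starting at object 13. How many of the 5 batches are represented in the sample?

5

Consecutive selections differ by k = 14, so their batch numbers differ by 14 mod 5 = 4.
gcd(14, 5) = 1, so the sample visits 5/1 = 5 distinct residues mod 5.
Start 13 is batch 3; the batches hit are 1, 2, 3, 4, 5.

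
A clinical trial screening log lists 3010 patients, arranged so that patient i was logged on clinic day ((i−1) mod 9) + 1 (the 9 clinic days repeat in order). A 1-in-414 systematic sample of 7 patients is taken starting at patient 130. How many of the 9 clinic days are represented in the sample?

1

Consecutive selections differ by k = 414, so their clinic day numbers differ by 414 mod 9 = 0.
gcd(414, 9) = 9, so the sample visits 9/9 = 1 distinct residues mod 9.
Start 130 is clinic day 4; the clinic days hit are 4.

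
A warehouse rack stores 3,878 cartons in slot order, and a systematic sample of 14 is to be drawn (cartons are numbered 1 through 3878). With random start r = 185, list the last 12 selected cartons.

k = N/n = 3878/14 = 277
3rd selection = 185 + 2×277 = 739
4th: 739 + 277 = 1016
5th: 1016 + 277 = 1293
6th: 1293 + 277 = 1570
7th: 1570 + 277 = 1847
8th: 1847 + 277 = 2124
9th: 2124 + 277 = 2401
10th: 2401 + 277 = 2678
11th: 2678 + 277 = 2955
12th: 2955 + 277 = 3232
13th: 3232 + 277 = 3509
14th: 3509 + 277 = 3786

739, 1016, 1293, 1570, 1847, 2124, 2401, 2678, 2955, 3232, 3509, 3786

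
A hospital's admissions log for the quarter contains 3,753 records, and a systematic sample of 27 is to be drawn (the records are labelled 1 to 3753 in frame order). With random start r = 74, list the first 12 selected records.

74, 213, 352, 491, 630, 769, 908, 1047, 1186, 1325, 1464, 1603

k = N/n = 3753/27 = 139
record 1: 74
record 2: 74 + 139 = 213
record 3: 213 + 139 = 352
record 4: 352 + 139 = 491
record 5: 491 + 139 = 630
record 6: 630 + 139 = 769
record 7: 769 + 139 = 908
record 8: 908 + 139 = 1047
record 9: 1047 + 139 = 1186
record 10: 1186 + 139 = 1325
record 11: 1325 + 139 = 1464
record 12: 1464 + 139 = 1603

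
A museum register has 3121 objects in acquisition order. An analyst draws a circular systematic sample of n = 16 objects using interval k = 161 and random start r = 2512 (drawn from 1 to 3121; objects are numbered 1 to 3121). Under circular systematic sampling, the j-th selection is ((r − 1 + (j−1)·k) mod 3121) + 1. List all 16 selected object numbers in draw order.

Selection 1: 2512
Selection 2: 2512 + 161 = 2673
Selection 3: 2673 + 161 = 2834
Selection 4: 2834 + 161 = 2995
Selection 5: 2995 + 161 = 3156 → 3156 − 3121 = 35
Selection 6: 35 + 161 = 196
Selection 7: 196 + 161 = 357
Selection 8: 357 + 161 = 518
Selection 9: 518 + 161 = 679
Selection 10: 679 + 161 = 840
Selection 11: 840 + 161 = 1001
Selection 12: 1001 + 161 = 1162
Selection 13: 1162 + 161 = 1323
Selection 14: 1323 + 161 = 1484
Selection 15: 1484 + 161 = 1645
Selection 16: 1645 + 161 = 1806

2512, 2673, 2834, 2995, 35, 196, 357, 518, 679, 840, 1001, 1162, 1323, 1484, 1645, 1806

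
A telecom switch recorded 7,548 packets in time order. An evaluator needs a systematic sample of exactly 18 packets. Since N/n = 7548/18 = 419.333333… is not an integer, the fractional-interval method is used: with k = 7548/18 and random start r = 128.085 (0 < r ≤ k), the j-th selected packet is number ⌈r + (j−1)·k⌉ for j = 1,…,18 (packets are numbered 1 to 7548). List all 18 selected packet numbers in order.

j=1: r + 0k = 128.085 → ⌈·⌉ = 129
j=2: r + 1k = 547.418333… → ⌈·⌉ = 548
j=3: r + 2k = 966.751666… → ⌈·⌉ = 967
j=4: r + 3k = 1386.085 → ⌈·⌉ = 1387
j=5: r + 4k = 1805.418333… → ⌈·⌉ = 1806
j=6: r + 5k = 2224.751666… → ⌈·⌉ = 2225
j=7: r + 6k = 2644.085 → ⌈·⌉ = 2645
j=8: r + 7k = 3063.418333… → ⌈·⌉ = 3064
j=9: r + 8k = 3482.751666… → ⌈·⌉ = 3483
j=10: r + 9k = 3902.085 → ⌈·⌉ = 3903
j=11: r + 10k = 4321.418333… → ⌈·⌉ = 4322
j=12: r + 11k = 4740.751666… → ⌈·⌉ = 4741
j=13: r + 12k = 5160.085 → ⌈·⌉ = 5161
j=14: r + 13k = 5579.418333… → ⌈·⌉ = 5580
j=15: r + 14k = 5998.751666… → ⌈·⌉ = 5999
j=16: r + 15k = 6418.085 → ⌈·⌉ = 6419
j=17: r + 16k = 6837.418333… → ⌈·⌉ = 6838
j=18: r + 17k = 7256.751666… → ⌈·⌉ = 7257

129, 548, 967, 1387, 1806, 2225, 2645, 3064, 3483, 3903, 4322, 4741, 5161, 5580, 5999, 6419, 6838, 7257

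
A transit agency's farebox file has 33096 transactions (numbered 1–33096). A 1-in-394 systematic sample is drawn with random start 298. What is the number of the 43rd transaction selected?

16846

k = 394
43rd selection = r + (43−1)·k = 298 + 42×394 = 298 + 16548 = 16846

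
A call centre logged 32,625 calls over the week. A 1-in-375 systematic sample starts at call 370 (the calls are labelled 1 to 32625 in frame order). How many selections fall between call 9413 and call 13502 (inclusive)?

11

k = 375
First selection ≥ 9413: 370 + ⌈(9413−370)/375⌉·375 = 370 + 25×375 = 9745
Last selection ≤ 13502: 370 + ⌊(13502−370)/375⌋·375 = 370 + 35×375 = 13495
Count = 35 − 25 + 1 = 11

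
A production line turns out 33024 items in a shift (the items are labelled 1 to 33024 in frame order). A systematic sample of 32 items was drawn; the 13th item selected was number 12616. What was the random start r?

k = 33024/32 = 1032
r = 12616 − (13−1)×1032 = 12616 − 12384 = 232

232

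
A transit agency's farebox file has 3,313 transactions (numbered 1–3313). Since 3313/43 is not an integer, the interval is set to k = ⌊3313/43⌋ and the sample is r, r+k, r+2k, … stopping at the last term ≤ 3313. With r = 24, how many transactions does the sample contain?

43

k = ⌊3313/43⌋ = 77
Achieved size = ⌊(3313 − 24)/77⌋ + 1 = ⌊3289/77⌋ + 1 = 42 + 1 = 43
(last selection: 24 + 42×77 = 3258 ≤ 3313; next would be 3335 > 3313)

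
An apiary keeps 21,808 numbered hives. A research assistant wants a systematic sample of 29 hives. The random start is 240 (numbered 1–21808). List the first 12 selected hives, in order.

k = N/n = 21808/29 = 752
hive 1: 240
hive 2: 240 + 752 = 992
hive 3: 992 + 752 = 1744
hive 4: 1744 + 752 = 2496
hive 5: 2496 + 752 = 3248
hive 6: 3248 + 752 = 4000
hive 7: 4000 + 752 = 4752
hive 8: 4752 + 752 = 5504
hive 9: 5504 + 752 = 6256
hive 10: 6256 + 752 = 7008
hive 11: 7008 + 752 = 7760
hive 12: 7760 + 752 = 8512

240, 992, 1744, 2496, 3248, 4000, 4752, 5504, 6256, 7008, 7760, 8512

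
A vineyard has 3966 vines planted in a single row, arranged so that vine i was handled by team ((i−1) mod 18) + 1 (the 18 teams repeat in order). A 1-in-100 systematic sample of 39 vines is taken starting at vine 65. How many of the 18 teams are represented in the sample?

Consecutive selections differ by k = 100, so their team numbers differ by 100 mod 18 = 10.
gcd(100, 18) = 2, so the sample visits 18/2 = 9 distinct residues mod 18.
Start 65 is team 11; the teams hit are 1, 3, 5, 7, 9, 11, 13, 15, 17.

9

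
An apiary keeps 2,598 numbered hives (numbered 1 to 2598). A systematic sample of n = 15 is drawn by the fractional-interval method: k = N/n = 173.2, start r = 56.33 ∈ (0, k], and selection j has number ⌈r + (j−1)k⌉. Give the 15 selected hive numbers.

j=1: r + 0k = 56.33 → ⌈·⌉ = 57
j=2: r + 1k = 229.53 → ⌈·⌉ = 230
j=3: r + 2k = 402.73 → ⌈·⌉ = 403
j=4: r + 3k = 575.93 → ⌈·⌉ = 576
j=5: r + 4k = 749.13 → ⌈·⌉ = 750
j=6: r + 5k = 922.33 → ⌈·⌉ = 923
j=7: r + 6k = 1095.53 → ⌈·⌉ = 1096
j=8: r + 7k = 1268.73 → ⌈·⌉ = 1269
j=9: r + 8k = 1441.93 → ⌈·⌉ = 1442
j=10: r + 9k = 1615.13 → ⌈·⌉ = 1616
j=11: r + 10k = 1788.33 → ⌈·⌉ = 1789
j=12: r + 11k = 1961.53 → ⌈·⌉ = 1962
j=13: r + 12k = 2134.73 → ⌈·⌉ = 2135
j=14: r + 13k = 2307.93 → ⌈·⌉ = 2308
j=15: r + 14k = 2481.13 → ⌈·⌉ = 2482

57, 230, 403, 576, 750, 923, 1096, 1269, 1442, 1616, 1789, 1962, 2135, 2308, 2482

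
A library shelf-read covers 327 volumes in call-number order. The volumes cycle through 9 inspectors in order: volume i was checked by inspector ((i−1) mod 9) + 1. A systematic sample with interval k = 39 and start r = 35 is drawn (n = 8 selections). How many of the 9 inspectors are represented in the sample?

3

Consecutive selections differ by k = 39, so their inspector numbers differ by 39 mod 9 = 3.
gcd(39, 9) = 3, so the sample visits 9/3 = 3 distinct residues mod 9.
Start 35 is inspector 8; the inspectors hit are 2, 5, 8.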